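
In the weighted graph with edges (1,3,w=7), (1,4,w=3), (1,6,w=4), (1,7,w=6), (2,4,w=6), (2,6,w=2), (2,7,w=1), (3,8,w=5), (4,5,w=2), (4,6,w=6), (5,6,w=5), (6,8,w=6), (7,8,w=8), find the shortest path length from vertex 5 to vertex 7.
8 (path: 5 -> 6 -> 2 -> 7; weights 5 + 2 + 1 = 8)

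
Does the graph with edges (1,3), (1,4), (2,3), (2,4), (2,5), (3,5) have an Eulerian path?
Yes (the graph is connected and exactly 2 vertices have odd degree: {2, 3}; any Eulerian path must start and end at those)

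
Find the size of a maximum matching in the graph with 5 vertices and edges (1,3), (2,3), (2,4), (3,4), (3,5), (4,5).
2 (matching: (2,4), (3,5); upper bound floor(n/2) = floor(5/2) = 2)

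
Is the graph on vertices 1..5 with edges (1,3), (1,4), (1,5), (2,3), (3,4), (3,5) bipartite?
No (odd cycle of length 3: 4 -> 1 -> 3 -> 4)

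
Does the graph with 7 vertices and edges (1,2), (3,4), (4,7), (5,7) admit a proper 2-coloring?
Yes. Partition: {1, 3, 6, 7}, {2, 4, 5}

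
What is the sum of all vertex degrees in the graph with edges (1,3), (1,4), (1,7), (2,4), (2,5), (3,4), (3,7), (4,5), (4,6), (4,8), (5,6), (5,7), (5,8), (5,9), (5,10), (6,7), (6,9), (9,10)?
36 (handshake: sum of degrees = 2|E| = 2 x 18 = 36)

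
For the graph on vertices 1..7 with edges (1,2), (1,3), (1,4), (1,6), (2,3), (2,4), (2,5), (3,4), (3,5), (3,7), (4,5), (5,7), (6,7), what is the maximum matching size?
3 (matching: (1,3), (4,5), (6,7); upper bound floor(n/2) = floor(7/2) = 3)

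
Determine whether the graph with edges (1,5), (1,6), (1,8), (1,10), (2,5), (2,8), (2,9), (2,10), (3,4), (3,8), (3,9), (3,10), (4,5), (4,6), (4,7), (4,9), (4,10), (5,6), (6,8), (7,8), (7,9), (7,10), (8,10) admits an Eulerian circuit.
Yes (the graph is connected and all 10 vertices have even degree)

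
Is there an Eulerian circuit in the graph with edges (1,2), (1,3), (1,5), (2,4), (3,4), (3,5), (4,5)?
No (4 vertices have odd degree: {1, 3, 4, 5}; Eulerian circuit requires 0)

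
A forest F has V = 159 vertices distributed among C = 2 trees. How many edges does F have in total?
157 (Each of the 2 component trees on V_i vertices has V_i - 1 edges; summing gives V - C = 159 - 2 = 157)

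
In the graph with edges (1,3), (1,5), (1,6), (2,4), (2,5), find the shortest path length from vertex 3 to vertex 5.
2 (path: 3 -> 1 -> 5, 2 edges)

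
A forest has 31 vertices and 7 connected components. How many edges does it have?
24 (Each of the 7 component trees on V_i vertices has V_i - 1 edges; summing gives V - C = 31 - 7 = 24)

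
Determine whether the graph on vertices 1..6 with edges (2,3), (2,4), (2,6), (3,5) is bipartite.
Yes. Partition: {1, 2, 5}, {3, 4, 6}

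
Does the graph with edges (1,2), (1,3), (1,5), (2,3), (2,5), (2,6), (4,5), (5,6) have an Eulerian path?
Yes (the graph is connected and exactly 2 vertices have odd degree: {1, 4}; any Eulerian path must start and end at those)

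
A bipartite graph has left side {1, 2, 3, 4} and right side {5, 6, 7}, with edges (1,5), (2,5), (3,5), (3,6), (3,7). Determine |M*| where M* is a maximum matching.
2 (matching: (1,5), (3,7); upper bound min(|L|,|R|) = min(4,3) = 3)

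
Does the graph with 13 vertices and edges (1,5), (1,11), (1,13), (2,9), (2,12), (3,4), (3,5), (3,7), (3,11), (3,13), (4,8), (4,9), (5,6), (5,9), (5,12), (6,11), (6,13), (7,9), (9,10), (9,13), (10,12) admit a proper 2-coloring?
Yes. Partition: {1, 3, 6, 8, 9, 12}, {2, 4, 5, 7, 10, 11, 13}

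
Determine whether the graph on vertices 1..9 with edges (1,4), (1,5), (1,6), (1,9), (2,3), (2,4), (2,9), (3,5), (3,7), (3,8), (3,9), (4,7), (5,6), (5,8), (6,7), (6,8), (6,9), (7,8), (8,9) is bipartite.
No (odd cycle of length 3: 5 -> 1 -> 6 -> 5)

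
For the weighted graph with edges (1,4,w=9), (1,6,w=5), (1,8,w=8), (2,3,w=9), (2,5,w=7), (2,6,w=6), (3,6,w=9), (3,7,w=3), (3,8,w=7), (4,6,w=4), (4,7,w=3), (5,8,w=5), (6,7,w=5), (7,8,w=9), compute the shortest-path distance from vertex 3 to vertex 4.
6 (path: 3 -> 7 -> 4; weights 3 + 3 = 6)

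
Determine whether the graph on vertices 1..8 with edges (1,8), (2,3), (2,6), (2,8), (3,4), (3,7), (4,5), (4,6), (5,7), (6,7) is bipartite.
Yes. Partition: {1, 2, 4, 7}, {3, 5, 6, 8}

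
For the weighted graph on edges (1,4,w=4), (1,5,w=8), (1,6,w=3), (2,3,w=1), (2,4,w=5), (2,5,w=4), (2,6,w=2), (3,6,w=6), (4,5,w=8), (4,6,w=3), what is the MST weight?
13 (MST edges: (1,6,w=3), (2,3,w=1), (2,5,w=4), (2,6,w=2), (4,6,w=3); sum of weights 3 + 1 + 4 + 2 + 3 = 13)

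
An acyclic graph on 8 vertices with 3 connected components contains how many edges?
5 (Each of the 3 component trees on V_i vertices has V_i - 1 edges; summing gives V - C = 8 - 3 = 5)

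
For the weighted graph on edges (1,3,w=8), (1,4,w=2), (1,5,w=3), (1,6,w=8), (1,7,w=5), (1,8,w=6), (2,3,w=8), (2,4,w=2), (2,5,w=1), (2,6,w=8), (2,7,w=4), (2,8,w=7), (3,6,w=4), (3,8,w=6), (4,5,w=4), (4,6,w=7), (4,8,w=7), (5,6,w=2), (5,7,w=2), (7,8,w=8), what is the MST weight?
19 (MST edges: (1,4,w=2), (1,8,w=6), (2,4,w=2), (2,5,w=1), (3,6,w=4), (5,6,w=2), (5,7,w=2); sum of weights 2 + 6 + 2 + 1 + 4 + 2 + 2 = 19)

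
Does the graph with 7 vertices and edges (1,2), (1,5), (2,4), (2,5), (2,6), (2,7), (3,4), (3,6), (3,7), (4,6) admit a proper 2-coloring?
No (odd cycle of length 3: 2 -> 1 -> 5 -> 2)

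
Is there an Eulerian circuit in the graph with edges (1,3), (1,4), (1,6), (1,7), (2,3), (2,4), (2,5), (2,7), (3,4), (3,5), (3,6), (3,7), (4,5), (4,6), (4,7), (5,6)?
Yes (the graph is connected and all 7 vertices have even degree)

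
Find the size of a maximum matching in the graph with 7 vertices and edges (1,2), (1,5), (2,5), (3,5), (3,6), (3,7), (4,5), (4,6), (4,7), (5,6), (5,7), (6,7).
3 (matching: (1,5), (3,6), (4,7); upper bound floor(n/2) = floor(7/2) = 3)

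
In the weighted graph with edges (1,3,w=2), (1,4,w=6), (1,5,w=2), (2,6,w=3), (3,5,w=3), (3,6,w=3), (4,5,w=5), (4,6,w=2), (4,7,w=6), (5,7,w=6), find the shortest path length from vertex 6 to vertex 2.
3 (path: 6 -> 2; weights 3 = 3)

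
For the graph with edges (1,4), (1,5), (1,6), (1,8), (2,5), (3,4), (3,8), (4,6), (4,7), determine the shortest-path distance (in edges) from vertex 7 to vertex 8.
3 (path: 7 -> 4 -> 1 -> 8, 3 edges)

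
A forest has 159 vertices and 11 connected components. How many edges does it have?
148 (Each of the 11 component trees on V_i vertices has V_i - 1 edges; summing gives V - C = 159 - 11 = 148)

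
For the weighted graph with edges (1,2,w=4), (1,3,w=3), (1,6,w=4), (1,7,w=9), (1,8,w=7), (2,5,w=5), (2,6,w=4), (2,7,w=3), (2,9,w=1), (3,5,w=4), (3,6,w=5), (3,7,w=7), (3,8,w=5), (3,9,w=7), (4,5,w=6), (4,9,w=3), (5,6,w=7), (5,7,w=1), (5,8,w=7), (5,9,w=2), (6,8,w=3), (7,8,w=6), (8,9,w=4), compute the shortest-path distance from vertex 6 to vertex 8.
3 (path: 6 -> 8; weights 3 = 3)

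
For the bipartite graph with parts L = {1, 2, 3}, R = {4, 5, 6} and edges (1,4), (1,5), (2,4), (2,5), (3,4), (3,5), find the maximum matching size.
2 (matching: (1,5), (2,4); upper bound min(|L|,|R|) = min(3,3) = 3)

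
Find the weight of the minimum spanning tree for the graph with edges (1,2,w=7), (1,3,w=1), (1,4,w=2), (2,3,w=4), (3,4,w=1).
6 (MST edges: (1,3,w=1), (2,3,w=4), (3,4,w=1); sum of weights 1 + 4 + 1 = 6)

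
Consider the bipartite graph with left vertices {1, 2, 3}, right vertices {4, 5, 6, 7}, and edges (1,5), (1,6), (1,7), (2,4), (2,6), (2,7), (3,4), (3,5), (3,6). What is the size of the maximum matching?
3 (matching: (1,7), (2,6), (3,5); upper bound min(|L|,|R|) = min(3,4) = 3)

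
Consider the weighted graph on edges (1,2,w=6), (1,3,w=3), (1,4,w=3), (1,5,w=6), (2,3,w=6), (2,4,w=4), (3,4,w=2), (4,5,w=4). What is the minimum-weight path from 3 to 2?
6 (path: 3 -> 2; weights 6 = 6)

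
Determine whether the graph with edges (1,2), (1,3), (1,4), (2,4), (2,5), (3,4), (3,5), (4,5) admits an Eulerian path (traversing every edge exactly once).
No (4 vertices have odd degree: {1, 2, 3, 5}; Eulerian path requires 0 or 2)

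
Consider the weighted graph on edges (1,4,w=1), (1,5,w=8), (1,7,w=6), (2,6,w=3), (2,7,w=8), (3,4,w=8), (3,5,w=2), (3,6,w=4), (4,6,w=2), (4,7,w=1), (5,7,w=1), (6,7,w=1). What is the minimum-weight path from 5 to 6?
2 (path: 5 -> 7 -> 6; weights 1 + 1 = 2)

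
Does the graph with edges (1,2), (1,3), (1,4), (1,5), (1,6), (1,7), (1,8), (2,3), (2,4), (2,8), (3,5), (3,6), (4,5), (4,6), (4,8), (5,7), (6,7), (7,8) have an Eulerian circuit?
No (2 vertices have odd degree: {1, 4}; Eulerian circuit requires 0)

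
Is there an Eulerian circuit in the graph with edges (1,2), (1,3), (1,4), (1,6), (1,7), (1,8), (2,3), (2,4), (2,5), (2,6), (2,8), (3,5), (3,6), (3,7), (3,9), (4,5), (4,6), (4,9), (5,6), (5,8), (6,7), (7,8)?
No (2 vertices have odd degree: {4, 5}; Eulerian circuit requires 0)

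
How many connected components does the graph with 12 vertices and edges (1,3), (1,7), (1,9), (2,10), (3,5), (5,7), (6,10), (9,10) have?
5 (components: {1, 2, 3, 5, 6, 7, 9, 10}, {4}, {8}, {11}, {12})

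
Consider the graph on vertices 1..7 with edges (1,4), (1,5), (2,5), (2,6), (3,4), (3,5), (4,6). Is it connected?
No, it has 2 components: {1, 2, 3, 4, 5, 6}, {7}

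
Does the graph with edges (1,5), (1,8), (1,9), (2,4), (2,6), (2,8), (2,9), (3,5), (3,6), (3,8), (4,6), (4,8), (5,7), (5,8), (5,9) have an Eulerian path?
No (8 vertices have odd degree: {1, 3, 4, 5, 6, 7, 8, 9}; Eulerian path requires 0 or 2)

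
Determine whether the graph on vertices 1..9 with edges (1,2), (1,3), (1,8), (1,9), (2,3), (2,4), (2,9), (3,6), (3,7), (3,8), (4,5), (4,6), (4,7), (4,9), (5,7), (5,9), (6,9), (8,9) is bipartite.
No (odd cycle of length 3: 9 -> 1 -> 2 -> 9)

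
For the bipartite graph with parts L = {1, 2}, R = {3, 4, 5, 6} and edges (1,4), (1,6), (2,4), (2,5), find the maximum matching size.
2 (matching: (1,6), (2,5); upper bound min(|L|,|R|) = min(2,4) = 2)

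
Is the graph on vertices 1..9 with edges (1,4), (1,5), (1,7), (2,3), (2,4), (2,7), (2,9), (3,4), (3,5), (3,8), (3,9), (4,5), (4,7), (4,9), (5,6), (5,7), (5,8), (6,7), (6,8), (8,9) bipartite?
No (odd cycle of length 3: 4 -> 1 -> 5 -> 4)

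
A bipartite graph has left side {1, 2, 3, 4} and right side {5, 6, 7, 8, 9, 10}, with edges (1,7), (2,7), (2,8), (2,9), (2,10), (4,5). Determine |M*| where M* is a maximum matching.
3 (matching: (1,7), (2,10), (4,5); upper bound min(|L|,|R|) = min(4,6) = 4)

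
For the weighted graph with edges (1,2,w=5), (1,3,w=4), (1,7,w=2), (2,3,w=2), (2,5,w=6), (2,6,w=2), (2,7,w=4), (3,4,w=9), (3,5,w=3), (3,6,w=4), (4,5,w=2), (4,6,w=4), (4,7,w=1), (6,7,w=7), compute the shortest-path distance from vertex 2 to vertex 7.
4 (path: 2 -> 7; weights 4 = 4)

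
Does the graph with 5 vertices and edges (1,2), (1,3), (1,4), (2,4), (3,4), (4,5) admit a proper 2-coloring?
No (odd cycle of length 3: 2 -> 1 -> 4 -> 2)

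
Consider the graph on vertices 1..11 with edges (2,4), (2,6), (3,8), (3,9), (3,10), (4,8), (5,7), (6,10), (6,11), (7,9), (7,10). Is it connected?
No, it has 2 components: {1}, {2, 3, 4, 5, 6, 7, 8, 9, 10, 11}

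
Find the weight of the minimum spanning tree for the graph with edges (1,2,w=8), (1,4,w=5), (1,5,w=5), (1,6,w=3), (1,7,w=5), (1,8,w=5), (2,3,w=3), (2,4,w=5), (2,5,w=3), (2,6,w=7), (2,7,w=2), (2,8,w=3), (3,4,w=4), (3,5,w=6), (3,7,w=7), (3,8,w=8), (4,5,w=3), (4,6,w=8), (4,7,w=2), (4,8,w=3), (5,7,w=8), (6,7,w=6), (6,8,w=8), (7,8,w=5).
21 (MST edges: (1,5,w=5), (1,6,w=3), (2,3,w=3), (2,5,w=3), (2,7,w=2), (2,8,w=3), (4,7,w=2); sum of weights 5 + 3 + 3 + 3 + 2 + 3 + 2 = 21)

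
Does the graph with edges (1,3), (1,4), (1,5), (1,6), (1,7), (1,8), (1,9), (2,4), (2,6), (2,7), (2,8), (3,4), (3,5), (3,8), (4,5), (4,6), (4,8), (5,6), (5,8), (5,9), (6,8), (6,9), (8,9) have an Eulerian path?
Yes (the graph is connected and exactly 2 vertices have odd degree: {1, 8}; any Eulerian path must start and end at those)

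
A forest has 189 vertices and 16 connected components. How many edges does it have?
173 (Each of the 16 component trees on V_i vertices has V_i - 1 edges; summing gives V - C = 189 - 16 = 173)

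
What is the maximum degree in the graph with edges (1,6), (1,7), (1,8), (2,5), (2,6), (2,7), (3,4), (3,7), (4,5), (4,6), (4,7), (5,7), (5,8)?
5 (attained at vertex 7)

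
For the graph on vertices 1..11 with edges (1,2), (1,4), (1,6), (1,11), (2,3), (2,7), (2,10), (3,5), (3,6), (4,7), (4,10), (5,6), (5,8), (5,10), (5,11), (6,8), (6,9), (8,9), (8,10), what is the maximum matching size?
5 (matching: (1,6), (2,10), (4,7), (5,11), (8,9); upper bound floor(n/2) = floor(11/2) = 5)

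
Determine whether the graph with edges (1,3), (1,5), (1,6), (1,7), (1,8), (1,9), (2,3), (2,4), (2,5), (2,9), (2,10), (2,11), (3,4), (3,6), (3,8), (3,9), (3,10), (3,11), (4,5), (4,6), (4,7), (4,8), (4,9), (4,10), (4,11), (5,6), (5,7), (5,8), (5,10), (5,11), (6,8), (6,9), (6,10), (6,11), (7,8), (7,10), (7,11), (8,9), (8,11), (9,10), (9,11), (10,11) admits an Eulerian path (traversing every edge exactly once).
Yes (the graph is connected and exactly 2 vertices have odd degree: {4, 11}; any Eulerian path must start and end at those)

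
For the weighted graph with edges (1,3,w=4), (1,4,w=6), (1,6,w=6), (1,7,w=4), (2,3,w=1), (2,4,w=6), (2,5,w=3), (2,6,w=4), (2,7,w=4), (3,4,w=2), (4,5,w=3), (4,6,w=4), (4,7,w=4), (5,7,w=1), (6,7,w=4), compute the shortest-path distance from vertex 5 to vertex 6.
5 (path: 5 -> 7 -> 6; weights 1 + 4 = 5)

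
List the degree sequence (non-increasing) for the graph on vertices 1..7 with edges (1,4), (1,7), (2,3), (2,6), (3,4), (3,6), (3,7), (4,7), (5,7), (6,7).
[5, 4, 3, 3, 2, 2, 1] (degrees: deg(1)=2, deg(2)=2, deg(3)=4, deg(4)=3, deg(5)=1, deg(6)=3, deg(7)=5)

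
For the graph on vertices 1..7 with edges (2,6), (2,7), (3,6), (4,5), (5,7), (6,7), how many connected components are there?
2 (components: {1}, {2, 3, 4, 5, 6, 7})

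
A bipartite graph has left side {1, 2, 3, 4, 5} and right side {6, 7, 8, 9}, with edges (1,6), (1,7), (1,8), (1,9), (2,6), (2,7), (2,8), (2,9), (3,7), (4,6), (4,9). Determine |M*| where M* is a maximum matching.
4 (matching: (1,9), (2,8), (3,7), (4,6); upper bound min(|L|,|R|) = min(5,4) = 4)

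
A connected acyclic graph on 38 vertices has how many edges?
37 (A tree on V vertices has V - 1 edges, so 38 - 1 = 37)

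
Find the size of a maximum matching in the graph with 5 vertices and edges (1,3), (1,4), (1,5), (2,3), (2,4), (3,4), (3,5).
2 (matching: (1,5), (2,4); upper bound floor(n/2) = floor(5/2) = 2)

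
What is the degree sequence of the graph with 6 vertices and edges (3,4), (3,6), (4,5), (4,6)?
[3, 2, 2, 1, 0, 0] (degrees: deg(1)=0, deg(2)=0, deg(3)=2, deg(4)=3, deg(5)=1, deg(6)=2)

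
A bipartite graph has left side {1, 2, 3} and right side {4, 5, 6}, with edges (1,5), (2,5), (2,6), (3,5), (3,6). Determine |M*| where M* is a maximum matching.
2 (matching: (1,5), (2,6); upper bound min(|L|,|R|) = min(3,3) = 3)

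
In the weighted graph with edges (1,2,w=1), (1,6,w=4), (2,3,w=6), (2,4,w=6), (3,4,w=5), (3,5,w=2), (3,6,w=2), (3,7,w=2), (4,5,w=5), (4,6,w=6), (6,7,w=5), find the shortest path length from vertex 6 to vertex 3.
2 (path: 6 -> 3; weights 2 = 2)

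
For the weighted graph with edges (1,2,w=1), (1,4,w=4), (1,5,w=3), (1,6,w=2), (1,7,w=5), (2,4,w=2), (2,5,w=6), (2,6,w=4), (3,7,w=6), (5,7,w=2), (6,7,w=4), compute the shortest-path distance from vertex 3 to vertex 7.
6 (path: 3 -> 7; weights 6 = 6)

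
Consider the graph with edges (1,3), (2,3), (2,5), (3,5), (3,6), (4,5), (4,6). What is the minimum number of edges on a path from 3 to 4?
2 (path: 3 -> 5 -> 4, 2 edges)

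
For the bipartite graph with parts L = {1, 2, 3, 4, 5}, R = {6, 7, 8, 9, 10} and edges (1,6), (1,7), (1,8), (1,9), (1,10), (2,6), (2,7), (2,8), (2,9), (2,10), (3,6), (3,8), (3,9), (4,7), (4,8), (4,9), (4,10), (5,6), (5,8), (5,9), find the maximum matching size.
5 (matching: (1,10), (2,9), (3,8), (4,7), (5,6); upper bound min(|L|,|R|) = min(5,5) = 5)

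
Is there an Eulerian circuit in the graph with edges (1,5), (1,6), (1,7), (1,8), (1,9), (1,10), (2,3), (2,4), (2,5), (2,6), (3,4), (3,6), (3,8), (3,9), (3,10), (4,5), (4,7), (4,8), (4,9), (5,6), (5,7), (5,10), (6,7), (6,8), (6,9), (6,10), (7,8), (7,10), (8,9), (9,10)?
Yes (the graph is connected and all 10 vertices have even degree)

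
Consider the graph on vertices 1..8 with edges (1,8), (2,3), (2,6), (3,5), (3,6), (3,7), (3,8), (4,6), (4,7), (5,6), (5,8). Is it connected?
Yes (BFS from 1 visits [1, 8, 3, 5, 2, 6, 7, 4] — all 8 vertices reached)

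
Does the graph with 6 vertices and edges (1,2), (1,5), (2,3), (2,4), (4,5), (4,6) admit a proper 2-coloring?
Yes. Partition: {1, 3, 4}, {2, 5, 6}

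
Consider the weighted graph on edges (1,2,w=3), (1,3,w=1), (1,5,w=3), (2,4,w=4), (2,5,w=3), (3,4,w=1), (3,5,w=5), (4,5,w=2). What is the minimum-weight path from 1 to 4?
2 (path: 1 -> 3 -> 4; weights 1 + 1 = 2)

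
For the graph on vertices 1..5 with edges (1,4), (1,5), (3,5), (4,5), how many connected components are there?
2 (components: {1, 3, 4, 5}, {2})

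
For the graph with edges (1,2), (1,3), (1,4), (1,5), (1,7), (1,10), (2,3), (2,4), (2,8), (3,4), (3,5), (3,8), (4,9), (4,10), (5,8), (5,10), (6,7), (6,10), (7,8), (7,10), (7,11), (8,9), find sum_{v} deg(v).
44 (handshake: sum of degrees = 2|E| = 2 x 22 = 44)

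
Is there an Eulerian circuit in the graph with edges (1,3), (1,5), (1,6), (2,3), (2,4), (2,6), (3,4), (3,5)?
No (2 vertices have odd degree: {1, 2}; Eulerian circuit requires 0)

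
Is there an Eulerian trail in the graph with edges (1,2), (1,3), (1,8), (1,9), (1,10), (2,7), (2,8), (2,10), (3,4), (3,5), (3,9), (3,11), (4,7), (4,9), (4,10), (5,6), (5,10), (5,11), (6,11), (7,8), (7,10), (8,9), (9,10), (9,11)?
Yes (the graph is connected and exactly 2 vertices have odd degree: {1, 3}; any Eulerian path must start and end at those)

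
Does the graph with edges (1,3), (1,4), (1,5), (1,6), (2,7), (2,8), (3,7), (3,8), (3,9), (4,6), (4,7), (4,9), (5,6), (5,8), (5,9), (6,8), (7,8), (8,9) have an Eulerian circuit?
Yes (the graph is connected and all 9 vertices have even degree)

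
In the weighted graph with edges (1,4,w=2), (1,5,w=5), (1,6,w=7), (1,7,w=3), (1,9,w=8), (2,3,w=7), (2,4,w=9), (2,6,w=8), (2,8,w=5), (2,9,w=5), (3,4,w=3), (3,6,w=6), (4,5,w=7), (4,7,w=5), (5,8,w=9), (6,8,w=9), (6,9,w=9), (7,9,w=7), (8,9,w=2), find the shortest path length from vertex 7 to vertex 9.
7 (path: 7 -> 9; weights 7 = 7)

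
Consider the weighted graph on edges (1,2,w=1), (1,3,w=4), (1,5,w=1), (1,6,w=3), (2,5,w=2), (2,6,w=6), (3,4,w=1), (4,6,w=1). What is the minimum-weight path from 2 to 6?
4 (path: 2 -> 1 -> 6; weights 1 + 3 = 4)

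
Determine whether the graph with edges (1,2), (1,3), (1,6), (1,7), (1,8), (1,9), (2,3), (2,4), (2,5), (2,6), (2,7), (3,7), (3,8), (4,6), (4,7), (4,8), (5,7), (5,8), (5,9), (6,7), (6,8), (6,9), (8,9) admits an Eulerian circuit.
Yes (the graph is connected and all 9 vertices have even degree)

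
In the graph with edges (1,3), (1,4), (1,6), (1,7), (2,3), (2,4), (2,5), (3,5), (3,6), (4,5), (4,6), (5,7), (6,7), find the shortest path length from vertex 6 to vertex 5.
2 (path: 6 -> 4 -> 5, 2 edges)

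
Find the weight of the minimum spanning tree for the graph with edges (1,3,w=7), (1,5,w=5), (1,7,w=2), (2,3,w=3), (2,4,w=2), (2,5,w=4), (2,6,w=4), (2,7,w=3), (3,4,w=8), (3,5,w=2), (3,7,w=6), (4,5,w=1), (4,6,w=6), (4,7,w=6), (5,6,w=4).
14 (MST edges: (1,7,w=2), (2,4,w=2), (2,6,w=4), (2,7,w=3), (3,5,w=2), (4,5,w=1); sum of weights 2 + 2 + 4 + 3 + 2 + 1 = 14)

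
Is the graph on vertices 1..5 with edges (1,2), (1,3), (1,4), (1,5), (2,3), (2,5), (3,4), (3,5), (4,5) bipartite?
No (odd cycle of length 3: 3 -> 1 -> 5 -> 3)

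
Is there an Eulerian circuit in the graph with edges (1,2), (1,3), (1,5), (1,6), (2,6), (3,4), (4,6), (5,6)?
Yes (the graph is connected and all 6 vertices have even degree)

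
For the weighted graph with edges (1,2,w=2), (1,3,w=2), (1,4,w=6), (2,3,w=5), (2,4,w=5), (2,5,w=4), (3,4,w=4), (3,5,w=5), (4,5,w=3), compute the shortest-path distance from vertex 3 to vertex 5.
5 (path: 3 -> 5; weights 5 = 5)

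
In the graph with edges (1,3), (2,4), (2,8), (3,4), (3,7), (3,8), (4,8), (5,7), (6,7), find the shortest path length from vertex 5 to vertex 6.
2 (path: 5 -> 7 -> 6, 2 edges)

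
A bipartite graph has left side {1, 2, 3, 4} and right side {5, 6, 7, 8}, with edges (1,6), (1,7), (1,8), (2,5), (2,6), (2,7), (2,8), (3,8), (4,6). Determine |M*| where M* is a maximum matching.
4 (matching: (1,7), (2,5), (3,8), (4,6); upper bound min(|L|,|R|) = min(4,4) = 4)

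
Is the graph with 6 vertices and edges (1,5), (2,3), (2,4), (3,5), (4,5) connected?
No, it has 2 components: {1, 2, 3, 4, 5}, {6}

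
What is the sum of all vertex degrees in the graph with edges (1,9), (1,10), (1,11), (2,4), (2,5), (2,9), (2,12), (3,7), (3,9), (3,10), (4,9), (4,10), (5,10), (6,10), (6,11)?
30 (handshake: sum of degrees = 2|E| = 2 x 15 = 30)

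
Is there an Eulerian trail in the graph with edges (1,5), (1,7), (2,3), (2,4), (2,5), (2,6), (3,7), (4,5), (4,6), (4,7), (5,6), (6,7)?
Yes — and in fact it has an Eulerian circuit (the graph is connected and all 7 vertices have even degree)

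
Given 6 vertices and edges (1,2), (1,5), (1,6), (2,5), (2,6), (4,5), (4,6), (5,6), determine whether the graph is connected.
No, it has 2 components: {1, 2, 4, 5, 6}, {3}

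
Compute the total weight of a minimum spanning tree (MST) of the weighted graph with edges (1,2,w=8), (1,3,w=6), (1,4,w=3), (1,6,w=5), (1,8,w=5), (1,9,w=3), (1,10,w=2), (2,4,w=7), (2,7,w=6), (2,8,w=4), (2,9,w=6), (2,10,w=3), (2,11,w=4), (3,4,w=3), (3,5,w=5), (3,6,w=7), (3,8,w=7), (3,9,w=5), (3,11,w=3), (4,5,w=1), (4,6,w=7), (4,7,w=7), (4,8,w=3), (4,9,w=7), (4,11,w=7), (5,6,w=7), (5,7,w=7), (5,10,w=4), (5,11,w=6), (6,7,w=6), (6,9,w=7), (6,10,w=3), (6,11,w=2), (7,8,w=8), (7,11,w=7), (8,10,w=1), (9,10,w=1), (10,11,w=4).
25 (MST edges: (1,4,w=3), (1,10,w=2), (2,7,w=6), (2,10,w=3), (3,4,w=3), (3,11,w=3), (4,5,w=1), (6,11,w=2), (8,10,w=1), (9,10,w=1); sum of weights 3 + 2 + 6 + 3 + 3 + 3 + 1 + 2 + 1 + 1 = 25)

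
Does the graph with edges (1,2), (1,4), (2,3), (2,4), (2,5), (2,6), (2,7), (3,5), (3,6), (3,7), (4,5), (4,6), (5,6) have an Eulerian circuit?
Yes (the graph is connected and all 7 vertices have even degree)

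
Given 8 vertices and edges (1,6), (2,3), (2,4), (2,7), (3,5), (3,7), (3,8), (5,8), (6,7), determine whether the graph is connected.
Yes (BFS from 1 visits [1, 6, 7, 2, 3, 4, 5, 8] — all 8 vertices reached)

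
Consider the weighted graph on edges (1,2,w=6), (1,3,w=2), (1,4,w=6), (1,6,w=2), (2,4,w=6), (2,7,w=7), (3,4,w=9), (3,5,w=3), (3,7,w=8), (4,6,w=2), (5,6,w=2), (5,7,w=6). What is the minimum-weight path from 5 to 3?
3 (path: 5 -> 3; weights 3 = 3)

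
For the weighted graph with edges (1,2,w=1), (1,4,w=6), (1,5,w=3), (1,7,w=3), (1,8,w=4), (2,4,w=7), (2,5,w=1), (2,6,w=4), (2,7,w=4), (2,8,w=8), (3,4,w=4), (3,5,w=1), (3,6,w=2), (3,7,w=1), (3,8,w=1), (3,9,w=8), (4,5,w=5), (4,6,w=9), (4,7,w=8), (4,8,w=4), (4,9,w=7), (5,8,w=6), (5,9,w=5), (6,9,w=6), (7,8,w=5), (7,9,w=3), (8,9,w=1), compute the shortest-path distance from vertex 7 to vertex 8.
2 (path: 7 -> 3 -> 8; weights 1 + 1 = 2)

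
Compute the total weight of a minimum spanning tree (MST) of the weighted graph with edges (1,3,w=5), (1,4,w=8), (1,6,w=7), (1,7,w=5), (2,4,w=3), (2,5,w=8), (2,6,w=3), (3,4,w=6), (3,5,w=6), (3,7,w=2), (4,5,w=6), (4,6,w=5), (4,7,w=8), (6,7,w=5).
24 (MST edges: (1,3,w=5), (2,4,w=3), (2,6,w=3), (3,5,w=6), (3,7,w=2), (6,7,w=5); sum of weights 5 + 3 + 3 + 6 + 2 + 5 = 24)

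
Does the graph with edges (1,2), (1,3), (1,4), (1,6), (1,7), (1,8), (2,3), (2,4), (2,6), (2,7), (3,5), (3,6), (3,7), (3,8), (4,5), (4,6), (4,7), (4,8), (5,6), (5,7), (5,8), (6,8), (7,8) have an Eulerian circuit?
No (2 vertices have odd degree: {2, 5}; Eulerian circuit requires 0)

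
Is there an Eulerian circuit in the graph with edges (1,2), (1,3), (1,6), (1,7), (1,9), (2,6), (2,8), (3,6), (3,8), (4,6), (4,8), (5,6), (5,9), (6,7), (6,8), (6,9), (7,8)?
No (6 vertices have odd degree: {1, 2, 3, 7, 8, 9}; Eulerian circuit requires 0)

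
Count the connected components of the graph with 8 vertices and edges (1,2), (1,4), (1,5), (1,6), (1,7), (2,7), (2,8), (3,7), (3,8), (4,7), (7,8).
1 (components: {1, 2, 3, 4, 5, 6, 7, 8})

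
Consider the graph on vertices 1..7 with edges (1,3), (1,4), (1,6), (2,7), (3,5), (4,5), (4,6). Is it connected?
No, it has 2 components: {1, 3, 4, 5, 6}, {2, 7}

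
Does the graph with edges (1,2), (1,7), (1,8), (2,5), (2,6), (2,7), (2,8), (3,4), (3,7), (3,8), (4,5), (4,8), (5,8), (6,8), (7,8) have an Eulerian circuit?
No (6 vertices have odd degree: {1, 2, 3, 4, 5, 8}; Eulerian circuit requires 0)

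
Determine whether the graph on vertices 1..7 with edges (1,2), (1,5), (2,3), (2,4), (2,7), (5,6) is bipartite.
Yes. Partition: {1, 3, 4, 6, 7}, {2, 5}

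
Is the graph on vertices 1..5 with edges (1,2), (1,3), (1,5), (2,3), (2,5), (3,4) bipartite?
No (odd cycle of length 3: 5 -> 1 -> 2 -> 5)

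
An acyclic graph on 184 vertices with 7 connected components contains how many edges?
177 (Each of the 7 component trees on V_i vertices has V_i - 1 edges; summing gives V - C = 184 - 7 = 177)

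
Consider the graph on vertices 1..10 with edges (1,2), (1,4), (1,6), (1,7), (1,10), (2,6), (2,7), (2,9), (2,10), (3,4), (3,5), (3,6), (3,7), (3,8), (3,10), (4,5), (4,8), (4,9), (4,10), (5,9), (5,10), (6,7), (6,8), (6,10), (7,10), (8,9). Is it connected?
Yes (BFS from 1 visits [1, 2, 4, 6, 7, 10, 9, 3, 5, 8] — all 10 vertices reached)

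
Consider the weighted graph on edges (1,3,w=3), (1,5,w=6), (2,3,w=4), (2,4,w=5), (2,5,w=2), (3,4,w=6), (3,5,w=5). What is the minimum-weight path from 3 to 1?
3 (path: 3 -> 1; weights 3 = 3)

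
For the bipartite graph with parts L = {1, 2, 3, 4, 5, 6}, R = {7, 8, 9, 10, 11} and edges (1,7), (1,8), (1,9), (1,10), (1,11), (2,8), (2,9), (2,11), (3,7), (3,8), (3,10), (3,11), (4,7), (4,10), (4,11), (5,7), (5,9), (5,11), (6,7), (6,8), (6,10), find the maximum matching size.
5 (matching: (1,11), (2,9), (3,10), (4,7), (6,8); upper bound min(|L|,|R|) = min(6,5) = 5)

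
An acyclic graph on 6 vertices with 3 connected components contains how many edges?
3 (Each of the 3 component trees on V_i vertices has V_i - 1 edges; summing gives V - C = 6 - 3 = 3)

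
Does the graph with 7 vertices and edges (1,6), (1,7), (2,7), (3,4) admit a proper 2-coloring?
Yes. Partition: {1, 2, 3, 5}, {4, 6, 7}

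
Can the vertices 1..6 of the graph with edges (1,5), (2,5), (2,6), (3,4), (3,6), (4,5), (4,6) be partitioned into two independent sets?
No (odd cycle of length 5: 6 -> 2 -> 5 -> 4 -> 3 -> 6)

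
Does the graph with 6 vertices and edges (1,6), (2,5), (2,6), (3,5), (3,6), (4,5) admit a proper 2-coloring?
Yes. Partition: {1, 2, 3, 4}, {5, 6}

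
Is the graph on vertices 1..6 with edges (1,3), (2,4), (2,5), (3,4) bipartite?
Yes. Partition: {1, 4, 5, 6}, {2, 3}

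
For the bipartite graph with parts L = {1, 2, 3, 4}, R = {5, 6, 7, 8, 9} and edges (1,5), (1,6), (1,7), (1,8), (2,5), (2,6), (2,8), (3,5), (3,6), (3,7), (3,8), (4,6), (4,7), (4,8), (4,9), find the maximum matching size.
4 (matching: (1,8), (2,6), (3,7), (4,9); upper bound min(|L|,|R|) = min(4,5) = 4)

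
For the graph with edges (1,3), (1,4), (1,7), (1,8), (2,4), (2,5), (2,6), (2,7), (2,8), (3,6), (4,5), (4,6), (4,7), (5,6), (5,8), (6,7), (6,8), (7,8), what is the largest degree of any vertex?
6 (attained at vertex 6)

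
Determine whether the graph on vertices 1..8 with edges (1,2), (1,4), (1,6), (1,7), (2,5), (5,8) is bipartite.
Yes. Partition: {1, 3, 5}, {2, 4, 6, 7, 8}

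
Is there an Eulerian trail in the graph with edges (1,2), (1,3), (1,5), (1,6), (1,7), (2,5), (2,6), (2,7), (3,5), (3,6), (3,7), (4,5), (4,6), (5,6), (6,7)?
Yes (the graph is connected and exactly 2 vertices have odd degree: {1, 5}; any Eulerian path must start and end at those)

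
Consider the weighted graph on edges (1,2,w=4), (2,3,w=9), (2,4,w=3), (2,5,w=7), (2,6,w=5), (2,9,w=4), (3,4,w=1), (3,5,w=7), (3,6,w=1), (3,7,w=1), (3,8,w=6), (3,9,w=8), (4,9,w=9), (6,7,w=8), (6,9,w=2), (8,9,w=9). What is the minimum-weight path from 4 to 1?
7 (path: 4 -> 2 -> 1; weights 3 + 4 = 7)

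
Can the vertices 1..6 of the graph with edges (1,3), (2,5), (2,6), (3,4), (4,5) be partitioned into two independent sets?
Yes. Partition: {1, 2, 4}, {3, 5, 6}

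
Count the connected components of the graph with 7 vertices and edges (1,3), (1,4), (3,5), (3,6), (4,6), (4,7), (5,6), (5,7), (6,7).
2 (components: {1, 3, 4, 5, 6, 7}, {2})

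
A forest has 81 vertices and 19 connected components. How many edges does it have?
62 (Each of the 19 component trees on V_i vertices has V_i - 1 edges; summing gives V - C = 81 - 19 = 62)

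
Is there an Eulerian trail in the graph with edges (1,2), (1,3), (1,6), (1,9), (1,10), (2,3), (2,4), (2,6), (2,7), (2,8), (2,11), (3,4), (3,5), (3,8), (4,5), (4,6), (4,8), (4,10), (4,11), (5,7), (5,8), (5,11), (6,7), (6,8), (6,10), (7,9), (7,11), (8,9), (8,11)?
No (10 vertices have odd degree: {1, 2, 3, 4, 5, 7, 8, 9, 10, 11}; Eulerian path requires 0 or 2)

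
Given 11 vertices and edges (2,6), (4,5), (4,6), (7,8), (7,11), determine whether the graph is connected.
No, it has 6 components: {1}, {2, 4, 5, 6}, {3}, {7, 8, 11}, {9}, {10}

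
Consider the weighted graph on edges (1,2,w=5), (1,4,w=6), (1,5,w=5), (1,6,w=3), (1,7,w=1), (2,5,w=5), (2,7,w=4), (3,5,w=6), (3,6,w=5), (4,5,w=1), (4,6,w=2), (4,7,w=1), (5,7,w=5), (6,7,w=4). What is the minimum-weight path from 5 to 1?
3 (path: 5 -> 4 -> 7 -> 1; weights 1 + 1 + 1 = 3)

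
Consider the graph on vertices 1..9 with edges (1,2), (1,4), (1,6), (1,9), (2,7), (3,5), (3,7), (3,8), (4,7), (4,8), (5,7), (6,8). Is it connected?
Yes (BFS from 1 visits [1, 2, 4, 6, 9, 7, 8, 3, 5] — all 9 vertices reached)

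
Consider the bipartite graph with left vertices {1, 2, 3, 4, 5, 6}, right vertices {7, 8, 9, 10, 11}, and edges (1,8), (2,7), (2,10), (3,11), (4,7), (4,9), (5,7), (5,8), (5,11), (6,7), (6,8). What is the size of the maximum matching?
5 (matching: (1,8), (2,10), (3,11), (4,9), (5,7); upper bound min(|L|,|R|) = min(6,5) = 5)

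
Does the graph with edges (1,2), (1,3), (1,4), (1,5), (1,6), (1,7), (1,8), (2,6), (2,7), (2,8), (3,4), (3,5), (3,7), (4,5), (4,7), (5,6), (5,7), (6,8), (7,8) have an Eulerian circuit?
No (2 vertices have odd degree: {1, 5}; Eulerian circuit requires 0)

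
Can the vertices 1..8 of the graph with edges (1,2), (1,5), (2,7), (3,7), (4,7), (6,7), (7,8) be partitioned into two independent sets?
Yes. Partition: {1, 7}, {2, 3, 4, 5, 6, 8}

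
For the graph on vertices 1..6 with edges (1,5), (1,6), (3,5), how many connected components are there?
3 (components: {1, 3, 5, 6}, {2}, {4})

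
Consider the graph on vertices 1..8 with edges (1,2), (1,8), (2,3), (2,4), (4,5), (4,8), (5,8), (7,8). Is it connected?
No, it has 2 components: {1, 2, 3, 4, 5, 7, 8}, {6}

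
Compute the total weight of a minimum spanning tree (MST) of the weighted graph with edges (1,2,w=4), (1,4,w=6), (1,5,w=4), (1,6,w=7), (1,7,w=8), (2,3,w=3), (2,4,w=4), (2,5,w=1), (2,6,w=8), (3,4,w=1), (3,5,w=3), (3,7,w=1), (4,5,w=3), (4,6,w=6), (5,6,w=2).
12 (MST edges: (1,2,w=4), (2,3,w=3), (2,5,w=1), (3,4,w=1), (3,7,w=1), (5,6,w=2); sum of weights 4 + 3 + 1 + 1 + 1 + 2 = 12)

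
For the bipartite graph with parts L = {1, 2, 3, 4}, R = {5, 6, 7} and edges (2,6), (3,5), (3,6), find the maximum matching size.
2 (matching: (2,6), (3,5); upper bound min(|L|,|R|) = min(4,3) = 3)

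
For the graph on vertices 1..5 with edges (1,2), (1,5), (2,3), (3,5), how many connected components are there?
2 (components: {1, 2, 3, 5}, {4})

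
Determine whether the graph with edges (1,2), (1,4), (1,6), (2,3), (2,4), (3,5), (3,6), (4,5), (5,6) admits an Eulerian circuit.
No (6 vertices have odd degree: {1, 2, 3, 4, 5, 6}; Eulerian circuit requires 0)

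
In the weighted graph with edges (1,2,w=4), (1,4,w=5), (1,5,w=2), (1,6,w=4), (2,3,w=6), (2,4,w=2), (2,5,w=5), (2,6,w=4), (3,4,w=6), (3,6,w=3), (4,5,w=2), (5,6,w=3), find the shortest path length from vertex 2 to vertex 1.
4 (path: 2 -> 1; weights 4 = 4)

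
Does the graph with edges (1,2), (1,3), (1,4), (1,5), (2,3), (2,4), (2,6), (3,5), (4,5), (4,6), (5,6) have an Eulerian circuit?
No (2 vertices have odd degree: {3, 6}; Eulerian circuit requires 0)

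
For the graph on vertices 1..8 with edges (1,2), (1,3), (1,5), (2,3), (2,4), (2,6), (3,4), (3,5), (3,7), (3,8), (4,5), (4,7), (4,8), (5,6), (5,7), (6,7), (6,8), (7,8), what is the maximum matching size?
4 (matching: (1,5), (2,6), (3,4), (7,8); upper bound floor(n/2) = floor(8/2) = 4)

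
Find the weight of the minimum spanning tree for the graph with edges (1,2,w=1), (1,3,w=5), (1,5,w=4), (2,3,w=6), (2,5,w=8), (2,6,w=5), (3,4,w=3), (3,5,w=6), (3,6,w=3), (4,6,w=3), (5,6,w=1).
12 (MST edges: (1,2,w=1), (1,5,w=4), (3,4,w=3), (3,6,w=3), (5,6,w=1); sum of weights 1 + 4 + 3 + 3 + 1 = 12)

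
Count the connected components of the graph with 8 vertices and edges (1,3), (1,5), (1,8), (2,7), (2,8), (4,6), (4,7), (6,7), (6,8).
1 (components: {1, 2, 3, 4, 5, 6, 7, 8})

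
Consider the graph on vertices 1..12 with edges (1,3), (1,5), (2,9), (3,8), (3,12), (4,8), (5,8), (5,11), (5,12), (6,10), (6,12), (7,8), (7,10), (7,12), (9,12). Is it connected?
Yes (BFS from 1 visits [1, 3, 5, 8, 12, 11, 4, 7, 6, 9, 10, 2] — all 12 vertices reached)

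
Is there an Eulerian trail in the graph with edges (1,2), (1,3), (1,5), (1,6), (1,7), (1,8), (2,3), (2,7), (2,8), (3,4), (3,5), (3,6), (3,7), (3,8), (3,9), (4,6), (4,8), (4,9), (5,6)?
Yes (the graph is connected and exactly 2 vertices have odd degree: {5, 7}; any Eulerian path must start and end at those)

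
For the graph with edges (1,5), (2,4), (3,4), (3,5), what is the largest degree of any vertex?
2 (attained at vertices 3, 4, 5)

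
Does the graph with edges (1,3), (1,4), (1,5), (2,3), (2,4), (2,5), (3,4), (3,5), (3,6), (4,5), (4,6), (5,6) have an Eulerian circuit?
No (6 vertices have odd degree: {1, 2, 3, 4, 5, 6}; Eulerian circuit requires 0)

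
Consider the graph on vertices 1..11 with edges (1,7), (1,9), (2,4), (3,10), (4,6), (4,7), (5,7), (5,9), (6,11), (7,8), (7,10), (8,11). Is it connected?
Yes (BFS from 1 visits [1, 7, 9, 4, 5, 8, 10, 2, 6, 11, 3] — all 11 vertices reached)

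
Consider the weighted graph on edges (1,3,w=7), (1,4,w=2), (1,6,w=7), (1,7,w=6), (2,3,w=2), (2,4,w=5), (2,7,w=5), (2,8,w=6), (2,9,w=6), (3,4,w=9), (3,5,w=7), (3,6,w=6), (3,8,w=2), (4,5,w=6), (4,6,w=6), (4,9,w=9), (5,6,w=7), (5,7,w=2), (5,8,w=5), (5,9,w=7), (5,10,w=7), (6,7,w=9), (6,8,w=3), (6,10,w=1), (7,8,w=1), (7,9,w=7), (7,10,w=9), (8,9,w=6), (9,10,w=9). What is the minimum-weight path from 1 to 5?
8 (path: 1 -> 4 -> 5; weights 2 + 6 = 8)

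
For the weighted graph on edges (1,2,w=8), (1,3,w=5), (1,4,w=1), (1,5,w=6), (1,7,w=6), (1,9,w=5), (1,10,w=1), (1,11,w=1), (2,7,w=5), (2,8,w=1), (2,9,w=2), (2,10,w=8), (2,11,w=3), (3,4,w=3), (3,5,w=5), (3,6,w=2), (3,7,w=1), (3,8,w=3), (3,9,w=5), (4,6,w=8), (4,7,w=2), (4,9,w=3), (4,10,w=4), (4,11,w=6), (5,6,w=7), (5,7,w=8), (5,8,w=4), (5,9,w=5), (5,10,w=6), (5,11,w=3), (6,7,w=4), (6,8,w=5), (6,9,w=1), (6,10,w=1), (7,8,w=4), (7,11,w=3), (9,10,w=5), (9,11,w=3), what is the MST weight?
14 (MST edges: (1,4,w=1), (1,10,w=1), (1,11,w=1), (2,8,w=1), (2,9,w=2), (3,6,w=2), (3,7,w=1), (5,11,w=3), (6,9,w=1), (6,10,w=1); sum of weights 1 + 1 + 1 + 1 + 2 + 2 + 1 + 3 + 1 + 1 = 14)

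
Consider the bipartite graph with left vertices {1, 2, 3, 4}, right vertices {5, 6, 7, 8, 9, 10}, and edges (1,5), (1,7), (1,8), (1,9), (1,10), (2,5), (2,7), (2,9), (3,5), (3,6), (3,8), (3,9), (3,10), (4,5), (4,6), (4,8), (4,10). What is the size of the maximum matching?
4 (matching: (1,10), (2,7), (3,9), (4,8); upper bound min(|L|,|R|) = min(4,6) = 4)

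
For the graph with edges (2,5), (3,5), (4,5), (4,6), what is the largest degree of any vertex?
3 (attained at vertex 5)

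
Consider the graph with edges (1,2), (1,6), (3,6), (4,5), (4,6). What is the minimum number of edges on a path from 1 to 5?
3 (path: 1 -> 6 -> 4 -> 5, 3 edges)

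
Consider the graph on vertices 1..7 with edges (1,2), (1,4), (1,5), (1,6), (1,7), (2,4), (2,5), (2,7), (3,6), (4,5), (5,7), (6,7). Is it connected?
Yes (BFS from 1 visits [1, 2, 4, 5, 6, 7, 3] — all 7 vertices reached)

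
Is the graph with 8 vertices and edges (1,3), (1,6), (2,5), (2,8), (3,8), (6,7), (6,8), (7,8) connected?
No, it has 2 components: {1, 2, 3, 5, 6, 7, 8}, {4}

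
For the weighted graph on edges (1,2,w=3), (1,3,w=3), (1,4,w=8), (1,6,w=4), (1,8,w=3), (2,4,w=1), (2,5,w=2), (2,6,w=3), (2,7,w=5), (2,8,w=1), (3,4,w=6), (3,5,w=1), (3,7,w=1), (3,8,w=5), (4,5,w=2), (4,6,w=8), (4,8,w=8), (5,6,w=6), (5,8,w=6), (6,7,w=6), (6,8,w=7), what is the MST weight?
12 (MST edges: (1,8,w=3), (2,4,w=1), (2,5,w=2), (2,6,w=3), (2,8,w=1), (3,5,w=1), (3,7,w=1); sum of weights 3 + 1 + 2 + 3 + 1 + 1 + 1 = 12)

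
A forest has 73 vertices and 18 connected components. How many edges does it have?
55 (Each of the 18 component trees on V_i vertices has V_i - 1 edges; summing gives V - C = 73 - 18 = 55)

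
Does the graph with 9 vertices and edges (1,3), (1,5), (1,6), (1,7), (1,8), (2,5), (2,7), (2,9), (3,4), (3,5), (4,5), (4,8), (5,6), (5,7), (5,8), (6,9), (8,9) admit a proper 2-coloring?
No (odd cycle of length 3: 6 -> 1 -> 5 -> 6)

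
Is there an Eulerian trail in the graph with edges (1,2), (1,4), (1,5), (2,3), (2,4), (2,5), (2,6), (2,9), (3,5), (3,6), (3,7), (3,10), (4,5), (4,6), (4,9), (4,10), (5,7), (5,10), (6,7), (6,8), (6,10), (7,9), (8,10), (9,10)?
Yes (the graph is connected and exactly 2 vertices have odd degree: {1, 3}; any Eulerian path must start and end at those)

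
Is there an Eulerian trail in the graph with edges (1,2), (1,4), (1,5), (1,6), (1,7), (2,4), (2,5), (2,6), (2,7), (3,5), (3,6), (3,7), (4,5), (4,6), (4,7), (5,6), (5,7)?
No (6 vertices have odd degree: {1, 2, 3, 4, 6, 7}; Eulerian path requires 0 or 2)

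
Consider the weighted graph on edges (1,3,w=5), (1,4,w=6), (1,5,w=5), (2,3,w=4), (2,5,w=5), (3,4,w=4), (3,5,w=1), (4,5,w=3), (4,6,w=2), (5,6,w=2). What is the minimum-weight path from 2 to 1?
9 (path: 2 -> 3 -> 1; weights 4 + 5 = 9)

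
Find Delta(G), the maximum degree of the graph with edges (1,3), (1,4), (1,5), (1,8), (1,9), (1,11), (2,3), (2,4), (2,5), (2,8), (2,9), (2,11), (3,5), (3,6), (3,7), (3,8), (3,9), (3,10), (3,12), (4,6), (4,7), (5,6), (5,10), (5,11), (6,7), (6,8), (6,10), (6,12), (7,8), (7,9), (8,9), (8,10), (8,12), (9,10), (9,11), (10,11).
9 (attained at vertex 3)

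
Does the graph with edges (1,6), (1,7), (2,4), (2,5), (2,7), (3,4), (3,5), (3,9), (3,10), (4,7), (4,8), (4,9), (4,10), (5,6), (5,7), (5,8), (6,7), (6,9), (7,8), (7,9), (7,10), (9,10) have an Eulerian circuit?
No (4 vertices have odd degree: {2, 5, 8, 9}; Eulerian circuit requires 0)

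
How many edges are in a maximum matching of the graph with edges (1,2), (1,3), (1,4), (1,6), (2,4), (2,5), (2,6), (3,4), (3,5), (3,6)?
3 (matching: (1,6), (2,5), (3,4); upper bound floor(n/2) = floor(6/2) = 3)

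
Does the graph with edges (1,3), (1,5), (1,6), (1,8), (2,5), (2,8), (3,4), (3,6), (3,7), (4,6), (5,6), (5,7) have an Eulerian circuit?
Yes (the graph is connected and all 8 vertices have even degree)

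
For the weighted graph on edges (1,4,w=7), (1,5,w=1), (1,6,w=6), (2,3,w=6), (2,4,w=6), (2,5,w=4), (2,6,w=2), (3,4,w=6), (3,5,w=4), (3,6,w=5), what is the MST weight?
17 (MST edges: (1,5,w=1), (2,4,w=6), (2,5,w=4), (2,6,w=2), (3,5,w=4); sum of weights 1 + 6 + 4 + 2 + 4 = 17)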